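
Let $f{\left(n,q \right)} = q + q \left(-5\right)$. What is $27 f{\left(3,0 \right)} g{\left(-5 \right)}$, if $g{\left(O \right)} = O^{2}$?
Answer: $0$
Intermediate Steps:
$f{\left(n,q \right)} = - 4 q$ ($f{\left(n,q \right)} = q - 5 q = - 4 q$)
$27 f{\left(3,0 \right)} g{\left(-5 \right)} = 27 \left(\left(-4\right) 0\right) \left(-5\right)^{2} = 27 \cdot 0 \cdot 25 = 0 \cdot 25 = 0$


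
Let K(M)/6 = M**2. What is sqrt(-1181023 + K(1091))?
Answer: sqrt(5960663) ≈ 2441.4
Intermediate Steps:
K(M) = 6*M**2
sqrt(-1181023 + K(1091)) = sqrt(-1181023 + 6*1091**2) = sqrt(-1181023 + 6*1190281) = sqrt(-1181023 + 7141686) = sqrt(5960663)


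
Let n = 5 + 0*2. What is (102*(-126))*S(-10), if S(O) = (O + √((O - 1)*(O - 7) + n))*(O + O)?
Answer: -2570400 + 2056320*√3 ≈ 9.9125e+5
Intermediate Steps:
n = 5 (n = 5 + 0 = 5)
S(O) = 2*O*(O + √(5 + (-1 + O)*(-7 + O))) (S(O) = (O + √((O - 1)*(O - 7) + 5))*(O + O) = (O + √((-1 + O)*(-7 + O) + 5))*(2*O) = (O + √(5 + (-1 + O)*(-7 + O)))*(2*O) = 2*O*(O + √(5 + (-1 + O)*(-7 + O))))
(102*(-126))*S(-10) = (102*(-126))*(2*(-10)*(-10 + √(12 + (-10)² - 8*(-10)))) = -25704*(-10)*(-10 + √(12 + 100 + 80)) = -25704*(-10)*(-10 + √192) = -25704*(-10)*(-10 + 8*√3) = -12852*(200 - 160*√3) = -2570400 + 2056320*√3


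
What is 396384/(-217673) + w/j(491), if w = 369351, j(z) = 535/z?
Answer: 39475078384053/116455055 ≈ 3.3897e+5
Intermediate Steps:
396384/(-217673) + w/j(491) = 396384/(-217673) + 369351/((535/491)) = 396384*(-1/217673) + 369351/((535*(1/491))) = -396384/217673 + 369351/(535/491) = -396384/217673 + 369351*(491/535) = -396384/217673 + 181351341/535 = 39475078384053/116455055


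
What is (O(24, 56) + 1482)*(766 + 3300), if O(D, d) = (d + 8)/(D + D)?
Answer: 18093700/3 ≈ 6.0312e+6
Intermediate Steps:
O(D, d) = (8 + d)/(2*D) (O(D, d) = (8 + d)/((2*D)) = (8 + d)*(1/(2*D)) = (8 + d)/(2*D))
(O(24, 56) + 1482)*(766 + 3300) = ((½)*(8 + 56)/24 + 1482)*(766 + 3300) = ((½)*(1/24)*64 + 1482)*4066 = (4/3 + 1482)*4066 = (4450/3)*4066 = 18093700/3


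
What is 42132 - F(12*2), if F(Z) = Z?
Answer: 42108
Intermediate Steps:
42132 - F(12*2) = 42132 - 12*2 = 42132 - 1*24 = 42132 - 24 = 42108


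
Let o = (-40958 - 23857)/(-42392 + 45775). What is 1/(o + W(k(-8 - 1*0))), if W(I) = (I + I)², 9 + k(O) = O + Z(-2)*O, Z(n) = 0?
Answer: 3383/3845933 ≈ 0.00087963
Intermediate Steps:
o = -64815/3383 ≈ -19.159
k(O) = -9 + O (k(O) = -9 + (O + 0*O) = -9 + (O + 0) = -9 + O)
W(I) = 4*I² (W(I) = (2*I)² = 4*I²)
1/(o + W(k(-8 - 1*0))) = 1/(-64815/3383 + 4*(-9 + (-8 - 1*0))²) = 1/(-64815/3383 + 4*(-9 + (-8 + 0))²) = 1/(-64815/3383 + 4*(-9 - 8)²) = 1/(-64815/3383 + 4*(-17)²) = 1/(-64815/3383 + 4*289) = 1/(-64815/3383 + 1156) = 1/(3845933/3383) = 3383/3845933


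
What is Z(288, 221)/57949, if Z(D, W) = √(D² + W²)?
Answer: √131785/57949 ≈ 0.0062645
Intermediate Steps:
Z(288, 221)/57949 = √(288² + 221²)/57949 = √(82944 + 48841)*(1/57949) = √131785*(1/57949) = √131785/57949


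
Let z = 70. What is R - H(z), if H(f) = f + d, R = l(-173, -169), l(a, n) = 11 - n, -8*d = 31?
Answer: 911/8 ≈ 113.88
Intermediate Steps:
d = -31/8 (d = -⅛*31 = -31/8 ≈ -3.8750)
R = 180 (R = 11 - 1*(-169) = 11 + 169 = 180)
H(f) = -31/8 + f (H(f) = f - 31/8 = -31/8 + f)
R - H(z) = 180 - (-31/8 + 70) = 180 - 1*529/8 = 180 - 529/8 = 911/8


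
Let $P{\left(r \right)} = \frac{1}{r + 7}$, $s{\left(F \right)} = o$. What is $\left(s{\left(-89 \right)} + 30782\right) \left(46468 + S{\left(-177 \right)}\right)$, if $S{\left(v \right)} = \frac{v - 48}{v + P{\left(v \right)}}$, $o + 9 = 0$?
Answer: $\frac{43030096325774}{30091} \approx 1.43 \cdot 10^{9}$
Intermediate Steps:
$o = -9$ ($o = -9 + 0 = -9$)
$s{\left(F \right)} = -9$
$P{\left(r \right)} = \frac{1}{7 + r}$
$S{\left(v \right)} = \frac{-48 + v}{v + \frac{1}{7 + v}}$ ($S{\left(v \right)} = \frac{v - 48}{v + \frac{1}{7 + v}} = \frac{-48 + v}{v + \frac{1}{7 + v}}$)
$\left(s{\left(-89 \right)} + 30782\right) \left(46468 + S{\left(-177 \right)}\right) = \left(-9 + 30782\right) \left(46468 + \frac{\left(-48 - 177\right) \left(7 - 177\right)}{1 - 177 \left(7 - 177\right)}\right) = 30773 \left(46468 + \frac{1}{1 - -30090} \left(-225\right) \left(-170\right)\right) = 30773 \left(46468 + \frac{1}{1 + 30090} \left(-225\right) \left(-170\right)\right) = 30773 \left(46468 + \frac{1}{30091} \left(-225\right) \left(-170\right)\right) = 30773 \left(46468 + \frac{38250}{30091}\right) = 30773 \cdot \frac{1398306838}{30091} = \frac{43030096325774}{30091}$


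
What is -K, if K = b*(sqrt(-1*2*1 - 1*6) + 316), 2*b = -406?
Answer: 64148 + 406*I*sqrt(2) ≈ 64148.0 + 574.17*I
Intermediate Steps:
b = -203 (b = (1/2)*(-406) = -203)
K = -64148 - 406*I*sqrt(2) (K = -203*(sqrt(-1*2*1 - 1*6) + 316) = -203*(sqrt(-2*1 - 6) + 316) = -203*(sqrt(-2 - 6) + 316) = -203*(sqrt(-8) + 316) = -203*(2*I*sqrt(2) + 316) = -203*(316 + 2*I*sqrt(2)) = -64148 - 406*I*sqrt(2) ≈ -64148.0 - 574.17*I)
-K = -(-64148 - 406*I*sqrt(2)) = 64148 + 406*I*sqrt(2)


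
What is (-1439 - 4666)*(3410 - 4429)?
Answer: 6220995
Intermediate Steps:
(-1439 - 4666)*(3410 - 4429) = -6105*(-1019) = 6220995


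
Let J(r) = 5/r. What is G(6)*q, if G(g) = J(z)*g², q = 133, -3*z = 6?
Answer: -11970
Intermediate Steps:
z = -2 (z = -⅓*6 = -2)
G(g) = -5*g²/2 (G(g) = (5/(-2))*g² = (5*(-½))*g² = -5*g²/2)
G(6)*q = -5/2*6²*133 = -5/2*36*133 = -90*133 = -11970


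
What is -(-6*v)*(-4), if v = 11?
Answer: -264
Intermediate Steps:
-(-6*v)*(-4) = -(-6*11)*(-4) = -(-66)*(-4) = -1*264 = -264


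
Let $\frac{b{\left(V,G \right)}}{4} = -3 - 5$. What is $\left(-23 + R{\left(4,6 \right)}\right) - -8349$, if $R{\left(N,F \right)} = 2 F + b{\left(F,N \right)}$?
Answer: $8306$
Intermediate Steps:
$b{\left(V,G \right)} = -32$ ($b{\left(V,G \right)} = 4 \left(-3 - 5\right) = 4 \left(-8\right) = -32$)
$R{\left(N,F \right)} = -32 + 2 F$ ($R{\left(N,F \right)} = 2 F - 32 = -32 + 2 F$)
$\left(-23 + R{\left(4,6 \right)}\right) - -8349 = \left(-23 + \left(-32 + 2 \cdot 6\right)\right) - -8349 = \left(-23 + \left(-32 + 12\right)\right) + 8349 = \left(-23 - 20\right) + 8349 = -43 + 8349 = 8306$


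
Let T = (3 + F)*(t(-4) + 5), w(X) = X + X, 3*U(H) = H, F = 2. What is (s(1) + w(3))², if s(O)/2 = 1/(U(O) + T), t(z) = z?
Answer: 2601/64 ≈ 40.641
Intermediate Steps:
U(H) = H/3
w(X) = 2*X
T = 5 (T = (3 + 2)*(-4 + 5) = 5*1 = 5)
s(O) = 2/(5 + O/3) (s(O) = 2/(O/3 + 5) = 2/(5 + O/3))
(s(1) + w(3))² = (6/(15 + 1) + 2*3)² = (6/16 + 6)² = (6*(1/16) + 6)² = (3/8 + 6)² = (51/8)² = 2601/64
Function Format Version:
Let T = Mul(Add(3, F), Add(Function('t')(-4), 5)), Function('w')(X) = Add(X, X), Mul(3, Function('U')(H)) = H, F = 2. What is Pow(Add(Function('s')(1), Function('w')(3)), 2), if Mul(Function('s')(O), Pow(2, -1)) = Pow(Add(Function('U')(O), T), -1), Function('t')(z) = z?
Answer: Rational(2601, 64) ≈ 40.641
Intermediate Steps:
Function('U')(H) = Mul(Rational(1, 3), H)
Function('w')(X) = Mul(2, X)
T = 5 (T = Mul(Add(3, 2), Add(-4, 5)) = Mul(5, 1) = 5)
Function('s')(O) = Mul(2, Pow(Add(5, Mul(Rational(1, 3), O)), -1)) (Function('s')(O) = Mul(2, Pow(Add(Mul(Rational(1, 3), O), 5), -1)) = Mul(2, Pow(Add(5, Mul(Rational(1, 3), O)), -1)))
Pow(Add(Function('s')(1), Function('w')(3)), 2) = Pow(Add(Mul(6, Pow(Add(15, 1), -1)), Mul(2, 3)), 2) = Pow(Add(Mul(6, Pow(16, -1)), 6), 2) = Pow(Add(Mul(6, Rational(1, 16)), 6), 2) = Pow(Add(Rational(3, 8), 6), 2) = Pow(Rational(51, 8), 2) = Rational(2601, 64)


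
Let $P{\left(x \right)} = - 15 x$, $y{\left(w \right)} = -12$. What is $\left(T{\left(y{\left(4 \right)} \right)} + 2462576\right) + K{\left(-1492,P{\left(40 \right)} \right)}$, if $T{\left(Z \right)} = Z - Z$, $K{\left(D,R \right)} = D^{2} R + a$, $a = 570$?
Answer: $-1333175254$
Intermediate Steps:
$K{\left(D,R \right)} = 570 + R D^{2}$ ($K{\left(D,R \right)} = D^{2} R + 570 = R D^{2} + 570 = 570 + R D^{2}$)
$T{\left(Z \right)} = 0$
$\left(T{\left(y{\left(4 \right)} \right)} + 2462576\right) + K{\left(-1492,P{\left(40 \right)} \right)} = \left(0 + 2462576\right) + \left(570 + \left(-15\right) 40 \left(-1492\right)^{2}\right) = 2462576 + \left(570 - 1335638400\right) = 2462576 - 1335637830 = -1333175254$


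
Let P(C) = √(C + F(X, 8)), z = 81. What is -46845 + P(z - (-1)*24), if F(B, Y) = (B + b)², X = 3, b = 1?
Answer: -46834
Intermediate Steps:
F(B, Y) = (1 + B)² (F(B, Y) = (B + 1)² = (1 + B)²)
P(C) = √(16 + C) (P(C) = √(C + (1 + 3)²) = √(C + 4²) = √(C + 16) = √(16 + C))
-46845 + P(z - (-1)*24) = -46845 + √(16 + (81 - (-1)*24)) = -46845 + √(16 + (81 - 1*(-24))) = -46845 + √(16 + (81 + 24)) = -46845 + √(16 + 105) = -46845 + √121 = -46845 + 11 = -46834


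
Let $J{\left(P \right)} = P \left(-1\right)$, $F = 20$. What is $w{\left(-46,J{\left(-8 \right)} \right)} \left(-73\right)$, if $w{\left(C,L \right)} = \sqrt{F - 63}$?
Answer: $- 73 i \sqrt{43} \approx - 478.69 i$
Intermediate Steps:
$J{\left(P \right)} = - P$
$w{\left(C,L \right)} = i \sqrt{43}$ ($w{\left(C,L \right)} = \sqrt{20 - 63} = \sqrt{-43} = i \sqrt{43}$)
$w{\left(-46,J{\left(-8 \right)} \right)} \left(-73\right) = i \sqrt{43} \left(-73\right) = - 73 i \sqrt{43}$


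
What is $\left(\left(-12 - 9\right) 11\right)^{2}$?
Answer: $53361$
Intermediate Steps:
$\left(\left(-12 - 9\right) 11\right)^{2} = \left(\left(-21\right) 11\right)^{2} = \left(-231\right)^{2} = 53361$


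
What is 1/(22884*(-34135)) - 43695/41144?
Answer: -8533036418111/8034860967240 ≈ -1.0620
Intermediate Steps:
1/(22884*(-34135)) - 43695/41144 = (1/22884)*(-1/34135) - 43695*1/41144 = -1/781145340 - 43695/41144 = -8533036418111/8034860967240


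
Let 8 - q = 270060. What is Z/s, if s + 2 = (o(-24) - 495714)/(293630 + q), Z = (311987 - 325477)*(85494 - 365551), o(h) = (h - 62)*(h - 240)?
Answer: -44538475715770/260083 ≈ -1.7125e+8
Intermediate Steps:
q = -270052 (q = 8 - 1*270060 = 8 - 270060 = -270052)
o(h) = (-240 + h)*(-62 + h) (o(h) = (-62 + h)*(-240 + h) = (-240 + h)*(-62 + h))
Z = 3777968930 (Z = -13490*(-280057) = 3777968930)
s = -260083/11789 (s = -2 + ((14880 + (-24)² - 302*(-24)) - 495714)/(293630 - 270052) = -2 + ((14880 + 576 + 7248) - 495714)/23578 = -2 + (22704 - 495714)*(1/23578) = -2 - 473010*1/23578 = -2 - 236505/11789 = -260083/11789 ≈ -22.061)
Z/s = 3777968930/(-260083/11789) = 3777968930*(-11789/260083) = -44538475715770/260083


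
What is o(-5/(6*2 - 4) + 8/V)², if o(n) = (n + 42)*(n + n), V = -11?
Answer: 181188989569/14992384 ≈ 12085.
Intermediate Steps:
o(n) = 2*n*(42 + n) (o(n) = (42 + n)*(2*n) = 2*n*(42 + n))
o(-5/(6*2 - 4) + 8/V)² = (2*(-5/(6*2 - 4) + 8/(-11))*(42 + (-5/(6*2 - 4) + 8/(-11))))² = (2*(-5/(12 - 4) + 8*(-1/11))*(42 + (-5/(12 - 4) + 8*(-1/11))))² = (2*(-5/8 - 8/11)*(42 + (-5/8 - 8/11)))² = (2*(-119/88)*(42 - 119/88))² = (2*(-119/88)*(3577/88))² = (-425663/3872)² = 181188989569/14992384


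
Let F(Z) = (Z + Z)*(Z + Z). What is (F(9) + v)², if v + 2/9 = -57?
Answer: 5764801/81 ≈ 71170.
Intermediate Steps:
v = -515/9 (v = -2/9 - 57 = -515/9 ≈ -57.222)
F(Z) = 4*Z² (F(Z) = (2*Z)*(2*Z) = 4*Z²)
(F(9) + v)² = (4*9² - 515/9)² = (4*81 - 515/9)² = (324 - 515/9)² = (2401/9)² = 5764801/81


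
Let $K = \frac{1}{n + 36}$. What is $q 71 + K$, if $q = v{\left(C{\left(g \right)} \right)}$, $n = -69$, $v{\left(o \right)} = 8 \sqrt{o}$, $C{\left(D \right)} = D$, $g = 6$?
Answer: $- \frac{1}{33} + 568 \sqrt{6} \approx 1391.3$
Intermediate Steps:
$K = - \frac{1}{33}$ ($K = \frac{1}{-69 + 36} = \frac{1}{-33} = - \frac{1}{33} \approx -0.030303$)
$q = 8 \sqrt{6} \approx 19.596$
$q 71 + K = 8 \sqrt{6} \cdot 71 - \frac{1}{33} = 568 \sqrt{6} - \frac{1}{33} = - \frac{1}{33} + 568 \sqrt{6}$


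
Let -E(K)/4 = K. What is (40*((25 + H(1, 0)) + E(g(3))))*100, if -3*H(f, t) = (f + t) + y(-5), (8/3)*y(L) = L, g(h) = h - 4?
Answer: 351500/3 ≈ 1.1717e+5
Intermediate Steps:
g(h) = -4 + h
E(K) = -4*K
y(L) = 3*L/8
H(f, t) = 5/8 - f/3 - t/3 (H(f, t) = -((f + t) + (3/8)*(-5))/3 = -((f + t) - 15/8)/3 = -(-15/8 + f + t)/3 = 5/8 - f/3 - t/3)
(40*((25 + H(1, 0)) + E(g(3))))*100 = (40*((25 + (5/8 - 1/3*1 - 1/3*0)) - 4*(-4 + 3)))*100 = (40*((25 + (5/8 - 1/3 + 0)) - 4*(-1)))*100 = (40*((25 + 7/24) + 4))*100 = (40*(607/24 + 4))*100 = (40*(703/24))*100 = (3515/3)*100 = 351500/3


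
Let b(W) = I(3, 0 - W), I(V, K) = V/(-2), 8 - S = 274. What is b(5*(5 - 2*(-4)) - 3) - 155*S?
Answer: 82457/2 ≈ 41229.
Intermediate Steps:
S = -266 (S = 8 - 1*274 = 8 - 274 = -266)
I(V, K) = -V/2 (I(V, K) = V*(-½) = -V/2)
b(W) = -3/2 (b(W) = -½*3 = -3/2)
b(5*(5 - 2*(-4)) - 3) - 155*S = -3/2 - 155*(-266) = -3/2 + 41230 = 82457/2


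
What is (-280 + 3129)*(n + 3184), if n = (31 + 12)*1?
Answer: 9193723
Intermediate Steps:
n = 43 (n = 43*1 = 43)
(-280 + 3129)*(n + 3184) = (-280 + 3129)*(43 + 3184) = 2849*3227 = 9193723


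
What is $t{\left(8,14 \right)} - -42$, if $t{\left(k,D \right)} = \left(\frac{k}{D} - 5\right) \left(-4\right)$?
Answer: $\frac{418}{7} \approx 59.714$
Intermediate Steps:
$t{\left(k,D \right)} = 20 - \frac{4 k}{D}$ ($t{\left(k,D \right)} = \left(-5 + \frac{k}{D}\right) \left(-4\right) = 20 - \frac{4 k}{D}$)
$t{\left(8,14 \right)} - -42 = \left(20 - \frac{32}{14}\right) - -42 = \left(20 - 32 \cdot \frac{1}{14}\right) + 42 = \left(20 - \frac{16}{7}\right) + 42 = \frac{124}{7} + 42 = \frac{418}{7}$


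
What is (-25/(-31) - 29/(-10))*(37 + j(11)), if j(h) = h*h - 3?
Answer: 1149/2 ≈ 574.50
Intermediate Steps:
j(h) = -3 + h² (j(h) = h² - 3 = -3 + h²)
(-25/(-31) - 29/(-10))*(37 + j(11)) = (-25/(-31) - 29/(-10))*(37 + (-3 + 11²)) = (-25*(-1/31) - 29*(-⅒))*(37 + (-3 + 121)) = (25/31 + 29/10)*(37 + 118) = (1149/310)*155 = 1149/2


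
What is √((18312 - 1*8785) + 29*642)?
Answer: √28145 ≈ 167.76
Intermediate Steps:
√((18312 - 1*8785) + 29*642) = √((18312 - 8785) + 18618) = √(9527 + 18618) = √28145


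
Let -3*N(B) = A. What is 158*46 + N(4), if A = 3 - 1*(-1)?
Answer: 21800/3 ≈ 7266.7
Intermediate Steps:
A = 4 (A = 3 + 1 = 4)
N(B) = -4/3 (N(B) = -1/3*4 = -4/3)
158*46 + N(4) = 158*46 - 4/3 = 7268 - 4/3 = 21800/3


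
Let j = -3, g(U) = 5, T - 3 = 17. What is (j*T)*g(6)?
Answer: -300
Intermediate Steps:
T = 20 (T = 3 + 17 = 20)
(j*T)*g(6) = -3*20*5 = -60*5 = -300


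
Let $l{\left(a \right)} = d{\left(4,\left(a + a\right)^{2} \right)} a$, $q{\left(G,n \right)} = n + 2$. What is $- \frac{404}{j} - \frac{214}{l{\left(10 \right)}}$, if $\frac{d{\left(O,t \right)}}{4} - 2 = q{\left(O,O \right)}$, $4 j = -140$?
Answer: $\frac{12179}{1120} \approx 10.874$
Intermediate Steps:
$j = -35$ ($j = \frac{1}{4} \left(-140\right) = -35$)
$q{\left(G,n \right)} = 2 + n$
$d{\left(O,t \right)} = 16 + 4 O$ ($d{\left(O,t \right)} = 8 + 4 \left(2 + O\right) = 8 + \left(8 + 4 O\right) = 16 + 4 O$)
$l{\left(a \right)} = 32 a$ ($l{\left(a \right)} = \left(16 + 4 \cdot 4\right) a = \left(16 + 16\right) a = 32 a$)
$- \frac{404}{j} - \frac{214}{l{\left(10 \right)}} = - \frac{404}{-35} - \frac{214}{32 \cdot 10} = \left(-404\right) \left(- \frac{1}{35}\right) - \frac{214}{320} = \frac{404}{35} - \frac{107}{160} = \frac{12179}{1120}$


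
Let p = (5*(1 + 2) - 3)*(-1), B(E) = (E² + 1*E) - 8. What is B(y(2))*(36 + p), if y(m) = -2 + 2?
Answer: -192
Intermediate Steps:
y(m) = 0
B(E) = -8 + E + E² (B(E) = (E² + E) - 8 = (E + E²) - 8 = -8 + E + E²)
p = -12 (p = (5*3 - 3)*(-1) = (15 - 3)*(-1) = 12*(-1) = -12)
B(y(2))*(36 + p) = (-8 + 0 + 0²)*(36 - 12) = (-8 + 0 + 0)*24 = -8*24 = -192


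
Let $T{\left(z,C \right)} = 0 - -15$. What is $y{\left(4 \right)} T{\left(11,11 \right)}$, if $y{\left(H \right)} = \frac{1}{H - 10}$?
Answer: $- \frac{5}{2} \approx -2.5$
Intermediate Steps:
$T{\left(z,C \right)} = 15$ ($T{\left(z,C \right)} = 0 + 15 = 15$)
$y{\left(H \right)} = \frac{1}{-10 + H}$
$y{\left(4 \right)} T{\left(11,11 \right)} = \frac{1}{-10 + 4} \cdot 15 = \frac{1}{-6} \cdot 15 = \left(- \frac{1}{6}\right) 15 = - \frac{5}{2}$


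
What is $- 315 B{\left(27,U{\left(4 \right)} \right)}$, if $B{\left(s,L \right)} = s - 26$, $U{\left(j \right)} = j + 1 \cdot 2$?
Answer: $-315$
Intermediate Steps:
$U{\left(j \right)} = 2 + j$ ($U{\left(j \right)} = j + 2 = 2 + j$)
$B{\left(s,L \right)} = -26 + s$
$- 315 B{\left(27,U{\left(4 \right)} \right)} = - 315 \left(-26 + 27\right) = \left(-315\right) 1 = -315$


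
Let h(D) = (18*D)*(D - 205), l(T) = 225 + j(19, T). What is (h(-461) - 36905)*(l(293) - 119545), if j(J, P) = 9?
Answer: -654965251093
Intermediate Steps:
l(T) = 234 (l(T) = 225 + 9 = 234)
h(D) = 18*D*(-205 + D) (h(D) = (18*D)*(-205 + D) = 18*D*(-205 + D))
(h(-461) - 36905)*(l(293) - 119545) = (18*(-461)*(-205 - 461) - 36905)*(234 - 119545) = (18*(-461)*(-666) - 36905)*(-119311) = (5526468 - 36905)*(-119311) = 5489563*(-119311) = -654965251093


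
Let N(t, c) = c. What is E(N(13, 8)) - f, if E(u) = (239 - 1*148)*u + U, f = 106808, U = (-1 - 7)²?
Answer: -106016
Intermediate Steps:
U = 64 (U = (-8)² = 64)
E(u) = 64 + 91*u (E(u) = (239 - 1*148)*u + 64 = (239 - 148)*u + 64 = 91*u + 64 = 64 + 91*u)
E(N(13, 8)) - f = (64 + 91*8) - 1*106808 = (64 + 728) - 106808 = 792 - 106808 = -106016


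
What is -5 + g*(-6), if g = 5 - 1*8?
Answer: 13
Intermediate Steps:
g = -3 (g = 5 - 8 = -3)
-5 + g*(-6) = -5 - 3*(-6) = -5 + 18 = 13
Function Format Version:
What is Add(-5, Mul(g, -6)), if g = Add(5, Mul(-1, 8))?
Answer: 13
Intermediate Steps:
g = -3 (g = Add(5, -8) = -3)
Add(-5, Mul(g, -6)) = Add(-5, Mul(-3, -6)) = Add(-5, 18) = 13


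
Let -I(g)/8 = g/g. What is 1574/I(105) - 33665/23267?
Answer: -18445789/93068 ≈ -198.20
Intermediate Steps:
I(g) = -8 (I(g) = -8*g/g = -8*1 = -8)
1574/I(105) - 33665/23267 = 1574/(-8) - 33665/23267 = 1574*(-⅛) - 33665*1/23267 = -787/4 - 33665/23267 = -18445789/93068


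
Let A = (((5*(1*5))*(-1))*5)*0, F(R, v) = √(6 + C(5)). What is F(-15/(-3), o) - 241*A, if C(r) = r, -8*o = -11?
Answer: √11 ≈ 3.3166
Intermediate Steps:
o = 11/8 (o = -⅛*(-11) = 11/8 ≈ 1.3750)
F(R, v) = √11 (F(R, v) = √(6 + 5) = √11)
A = 0 (A = (((5*5)*(-1))*5)*0 = ((25*(-1))*5)*0 = -25*5*0 = -125*0 = 0)
F(-15/(-3), o) - 241*A = √11 - 241*0 = √11 + 0 = √11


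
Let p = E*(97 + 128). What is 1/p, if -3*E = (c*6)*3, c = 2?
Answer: -1/2700 ≈ -0.00037037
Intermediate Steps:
E = -12 (E = -2*6*3/3 = -4*3 = -1/3*36 = -12)
p = -2700 (p = -12*(97 + 128) = -12*225 = -2700)
1/p = 1/(-2700) = -1/2700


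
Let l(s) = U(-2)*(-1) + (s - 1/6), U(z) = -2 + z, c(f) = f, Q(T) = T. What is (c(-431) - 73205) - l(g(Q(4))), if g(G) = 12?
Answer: -441911/6 ≈ -73652.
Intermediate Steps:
l(s) = 23/6 + s (l(s) = (-2 - 2)*(-1) + (s - 1/6) = -4*(-1) + (s - 1*⅙) = 4 + (s - ⅙) = 4 + (-⅙ + s) = 23/6 + s)
(c(-431) - 73205) - l(g(Q(4))) = (-431 - 73205) - (23/6 + 12) = -73636 - 1*95/6 = -73636 - 95/6 = -441911/6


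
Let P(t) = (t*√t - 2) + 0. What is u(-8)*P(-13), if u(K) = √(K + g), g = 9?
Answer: -2 - 13*I*√13 ≈ -2.0 - 46.872*I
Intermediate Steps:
P(t) = -2 + t^(3/2) (P(t) = (t^(3/2) - 2) + 0 = (-2 + t^(3/2)) + 0 = -2 + t^(3/2))
u(K) = √(9 + K) (u(K) = √(K + 9) = √(9 + K))
u(-8)*P(-13) = √(9 - 8)*(-2 + (-13)^(3/2)) = √1*(-2 - 13*I*√13) = 1*(-2 - 13*I*√13) = -2 - 13*I*√13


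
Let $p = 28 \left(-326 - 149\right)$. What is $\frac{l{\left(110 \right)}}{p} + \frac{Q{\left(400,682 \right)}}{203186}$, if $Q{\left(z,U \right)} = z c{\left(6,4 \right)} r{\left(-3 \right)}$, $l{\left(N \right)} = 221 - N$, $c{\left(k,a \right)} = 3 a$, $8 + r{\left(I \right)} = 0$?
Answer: $- \frac{14033517}{71115100} \approx -0.19734$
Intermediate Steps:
$r{\left(I \right)} = -8$ ($r{\left(I \right)} = -8 + 0 = -8$)
$p = -13300$ ($p = 28 \left(-475\right) = -13300$)
$Q{\left(z,U \right)} = - 96 z$ ($Q{\left(z,U \right)} = z 3 \cdot 4 \left(-8\right) = z 12 \left(-8\right) = 12 z \left(-8\right) = - 96 z$)
$\frac{l{\left(110 \right)}}{p} + \frac{Q{\left(400,682 \right)}}{203186} = \frac{221 - 110}{-13300} + \frac{\left(-96\right) 400}{203186} = \left(221 - 110\right) \left(- \frac{1}{13300}\right) - \frac{19200}{101593} = 111 \left(- \frac{1}{13300}\right) - \frac{19200}{101593} = - \frac{111}{13300} - \frac{19200}{101593} = - \frac{14033517}{71115100}$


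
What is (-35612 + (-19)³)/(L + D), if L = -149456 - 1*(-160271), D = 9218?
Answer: -3267/1541 ≈ -2.1201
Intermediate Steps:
L = 10815 (L = -149456 + 160271 = 10815)
(-35612 + (-19)³)/(L + D) = (-35612 + (-19)³)/(10815 + 9218) = (-35612 - 6859)/20033 = -42471*1/20033 = -3267/1541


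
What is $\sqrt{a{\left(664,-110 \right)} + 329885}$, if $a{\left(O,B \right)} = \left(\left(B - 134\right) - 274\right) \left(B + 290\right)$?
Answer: $\sqrt{236645} \approx 486.46$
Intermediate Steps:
$a{\left(O,B \right)} = \left(-408 + B\right) \left(290 + B\right)$ ($a{\left(O,B \right)} = \left(\left(-134 + B\right) - 274\right) \left(290 + B\right) = \left(-408 + B\right) \left(290 + B\right)$)
$\sqrt{a{\left(664,-110 \right)} + 329885} = \sqrt{\left(-118320 + \left(-110\right)^{2} - -12980\right) + 329885} = \sqrt{\left(-118320 + 12100 + 12980\right) + 329885} = \sqrt{-93240 + 329885} = \sqrt{236645}$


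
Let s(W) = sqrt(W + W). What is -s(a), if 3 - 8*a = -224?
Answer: -sqrt(227)/2 ≈ -7.5333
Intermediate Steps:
a = 227/8 (a = 3/8 - 1/8*(-224) = 3/8 + 28 = 227/8 ≈ 28.375)
s(W) = sqrt(2)*sqrt(W) (s(W) = sqrt(2*W) = sqrt(2)*sqrt(W))
-s(a) = -sqrt(2)*sqrt(227/8) = -sqrt(2)*sqrt(454)/4 = -sqrt(227)/2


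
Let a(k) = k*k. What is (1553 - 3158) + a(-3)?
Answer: -1596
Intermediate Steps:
a(k) = k²
(1553 - 3158) + a(-3) = (1553 - 3158) + (-3)² = -1605 + 9 = -1596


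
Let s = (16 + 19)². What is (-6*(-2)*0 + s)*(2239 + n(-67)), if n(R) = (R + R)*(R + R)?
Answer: 24738875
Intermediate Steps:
n(R) = 4*R² (n(R) = (2*R)*(2*R) = 4*R²)
s = 1225 (s = 35² = 1225)
(-6*(-2)*0 + s)*(2239 + n(-67)) = (-6*(-2)*0 + 1225)*(2239 + 4*(-67)²) = (12*0 + 1225)*(2239 + 4*4489) = (0 + 1225)*(2239 + 17956) = 1225*20195 = 24738875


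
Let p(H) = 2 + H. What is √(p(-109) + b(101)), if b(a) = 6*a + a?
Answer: 10*√6 ≈ 24.495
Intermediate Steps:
b(a) = 7*a
√(p(-109) + b(101)) = √((2 - 109) + 7*101) = √(-107 + 707) = √600 = 10*√6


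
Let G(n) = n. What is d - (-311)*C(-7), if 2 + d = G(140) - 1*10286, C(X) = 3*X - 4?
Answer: -17923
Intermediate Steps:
C(X) = -4 + 3*X
d = -10148 (d = -2 + (140 - 1*10286) = -2 + (140 - 10286) = -2 - 10146 = -10148)
d - (-311)*C(-7) = -10148 - (-311)*(-4 + 3*(-7)) = -10148 - (-311)*(-4 - 21) = -10148 - (-311)*(-25) = -10148 - 1*7775 = -10148 - 7775 = -17923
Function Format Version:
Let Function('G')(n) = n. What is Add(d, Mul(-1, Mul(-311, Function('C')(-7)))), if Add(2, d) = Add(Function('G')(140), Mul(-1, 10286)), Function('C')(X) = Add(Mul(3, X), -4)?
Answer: -17923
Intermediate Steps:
Function('C')(X) = Add(-4, Mul(3, X))
d = -10148 (d = Add(-2, Add(140, Mul(-1, 10286))) = Add(-2, Add(140, -10286)) = Add(-2, -10146) = -10148)
Add(d, Mul(-1, Mul(-311, Function('C')(-7)))) = Add(-10148, Mul(-1, Mul(-311, Add(-4, Mul(3, -7))))) = Add(-10148, Mul(-1, Mul(-311, Add(-4, -21)))) = Add(-10148, Mul(-1, Mul(-311, -25))) = Add(-10148, Mul(-1, 7775)) = Add(-10148, -7775) = -17923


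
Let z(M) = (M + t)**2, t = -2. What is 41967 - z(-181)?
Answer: 8478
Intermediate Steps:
z(M) = (-2 + M)**2 (z(M) = (M - 2)**2 = (-2 + M)**2)
41967 - z(-181) = 41967 - (-2 - 181)**2 = 41967 - 1*(-183)**2 = 41967 - 1*33489 = 41967 - 33489 = 8478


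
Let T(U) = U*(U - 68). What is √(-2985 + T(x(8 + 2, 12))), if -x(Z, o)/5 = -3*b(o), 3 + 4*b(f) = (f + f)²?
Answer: 5*√2859537/4 ≈ 2113.8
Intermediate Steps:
b(f) = -¾ + f² (b(f) = -¾ + (f + f)²/4 = -¾ + (2*f)²/4 = -¾ + (4*f²)/4 = -¾ + f²)
x(Z, o) = -45/4 + 15*o² (x(Z, o) = -(-15)*(-¾ + o²) = -5*(9/4 - 3*o²) = -45/4 + 15*o²)
T(U) = U*(-68 + U)
√(-2985 + T(x(8 + 2, 12))) = √(-2985 + (-45/4 + 15*12²)*(-68 + (-45/4 + 15*12²))) = √(-2985 + (-45/4 + 15*144)*(-68 + (-45/4 + 15*144))) = √(-2985 + (-45/4 + 2160)*(-68 + (-45/4 + 2160))) = √(-2985 + 8595*(-68 + 8595/4)/4) = √(-2985 + (8595/4)*(8323/4)) = √(-2985 + 71536185/16) = √(71488425/16) = 5*√2859537/4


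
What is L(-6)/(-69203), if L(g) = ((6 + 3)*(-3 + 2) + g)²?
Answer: -225/69203 ≈ -0.0032513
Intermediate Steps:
L(g) = (-9 + g)² (L(g) = (9*(-1) + g)² = (-9 + g)²)
L(-6)/(-69203) = (-9 - 6)²/(-69203) = (-15)²*(-1/69203) = 225*(-1/69203) = -225/69203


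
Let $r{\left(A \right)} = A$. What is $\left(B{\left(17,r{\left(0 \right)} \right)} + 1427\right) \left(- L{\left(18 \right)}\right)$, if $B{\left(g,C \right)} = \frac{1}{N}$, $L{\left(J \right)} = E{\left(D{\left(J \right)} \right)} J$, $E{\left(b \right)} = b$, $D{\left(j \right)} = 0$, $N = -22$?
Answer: $0$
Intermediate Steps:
$L{\left(J \right)} = 0$ ($L{\left(J \right)} = 0 J = 0$)
$B{\left(g,C \right)} = - \frac{1}{22}$ ($B{\left(g,C \right)} = \frac{1}{-22} = - \frac{1}{22}$)
$\left(B{\left(17,r{\left(0 \right)} \right)} + 1427\right) \left(- L{\left(18 \right)}\right) = \left(- \frac{1}{22} + 1427\right) \left(\left(-1\right) 0\right) = \frac{31393}{22} \cdot 0 = 0$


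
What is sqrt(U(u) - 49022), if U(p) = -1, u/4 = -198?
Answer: 3*I*sqrt(5447) ≈ 221.41*I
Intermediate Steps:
u = -792 (u = 4*(-198) = -792)
sqrt(U(u) - 49022) = sqrt(-1 - 49022) = sqrt(-49023) = 3*I*sqrt(5447)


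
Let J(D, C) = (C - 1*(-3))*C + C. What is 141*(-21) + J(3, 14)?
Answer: -2709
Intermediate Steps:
J(D, C) = C + C*(3 + C) (J(D, C) = (C + 3)*C + C = (3 + C)*C + C = C*(3 + C) + C = C + C*(3 + C))
141*(-21) + J(3, 14) = 141*(-21) + 14*(4 + 14) = -2961 + 14*18 = -2961 + 252 = -2709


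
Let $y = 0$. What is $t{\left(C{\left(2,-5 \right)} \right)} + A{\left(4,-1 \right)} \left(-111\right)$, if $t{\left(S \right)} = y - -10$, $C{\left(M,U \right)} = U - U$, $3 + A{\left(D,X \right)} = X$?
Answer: $454$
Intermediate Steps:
$A{\left(D,X \right)} = -3 + X$
$C{\left(M,U \right)} = 0$
$t{\left(S \right)} = 10$ ($t{\left(S \right)} = 0 - -10 = 0 + 10 = 10$)
$t{\left(C{\left(2,-5 \right)} \right)} + A{\left(4,-1 \right)} \left(-111\right) = 10 + \left(-3 - 1\right) \left(-111\right) = 10 - -444 = 10 + 444 = 454$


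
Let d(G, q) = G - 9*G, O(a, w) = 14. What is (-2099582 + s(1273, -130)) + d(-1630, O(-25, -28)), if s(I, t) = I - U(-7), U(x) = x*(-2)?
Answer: -2085283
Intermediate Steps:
U(x) = -2*x
d(G, q) = -8*G
s(I, t) = -14 + I (s(I, t) = I - (-2)*(-7) = I - 1*14 = I - 14 = -14 + I)
(-2099582 + s(1273, -130)) + d(-1630, O(-25, -28)) = (-2099582 + (-14 + 1273)) - 8*(-1630) = (-2099582 + 1259) + 13040 = -2098323 + 13040 = -2085283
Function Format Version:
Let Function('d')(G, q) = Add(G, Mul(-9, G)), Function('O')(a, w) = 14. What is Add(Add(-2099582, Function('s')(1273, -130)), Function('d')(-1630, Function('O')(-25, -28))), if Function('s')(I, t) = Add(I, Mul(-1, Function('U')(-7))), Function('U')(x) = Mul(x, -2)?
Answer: -2085283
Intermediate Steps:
Function('U')(x) = Mul(-2, x)
Function('d')(G, q) = Mul(-8, G)
Function('s')(I, t) = Add(-14, I) (Function('s')(I, t) = Add(I, Mul(-1, Mul(-2, -7))) = Add(I, Mul(-1, 14)) = Add(I, -14) = Add(-14, I))
Add(Add(-2099582, Function('s')(1273, -130)), Function('d')(-1630, Function('O')(-25, -28))) = Add(Add(-2099582, Add(-14, 1273)), Mul(-8, -1630)) = Add(Add(-2099582, 1259), 13040) = Add(-2098323, 13040) = -2085283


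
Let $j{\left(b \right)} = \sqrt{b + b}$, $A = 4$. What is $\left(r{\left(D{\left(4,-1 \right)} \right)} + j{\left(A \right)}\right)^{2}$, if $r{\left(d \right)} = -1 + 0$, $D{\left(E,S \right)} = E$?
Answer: $9 - 4 \sqrt{2} \approx 3.3431$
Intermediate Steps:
$r{\left(d \right)} = -1$
$j{\left(b \right)} = \sqrt{2} \sqrt{b}$ ($j{\left(b \right)} = \sqrt{2 b} = \sqrt{2} \sqrt{b}$)
$\left(r{\left(D{\left(4,-1 \right)} \right)} + j{\left(A \right)}\right)^{2} = \left(-1 + \sqrt{2} \sqrt{4}\right)^{2} = \left(-1 + \sqrt{2} \cdot 2\right)^{2} = \left(-1 + 2 \sqrt{2}\right)^{2}$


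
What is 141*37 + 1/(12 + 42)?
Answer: 281719/54 ≈ 5217.0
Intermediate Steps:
141*37 + 1/(12 + 42) = 5217 + 1/54 = 281719/54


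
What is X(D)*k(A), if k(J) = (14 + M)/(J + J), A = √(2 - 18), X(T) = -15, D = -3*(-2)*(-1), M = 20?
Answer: 255*I/4 ≈ 63.75*I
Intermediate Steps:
D = -6 (D = 6*(-1) = -6)
A = 4*I (A = √(-16) = 4*I ≈ 4.0*I)
k(J) = 17/J (k(J) = (14 + 20)/(J + J) = 34/((2*J)) = 34*(1/(2*J)) = 17/J)
X(D)*k(A) = -255/(4*I) = -255*(-I/4) = -(-255)*I/4 = 255*I/4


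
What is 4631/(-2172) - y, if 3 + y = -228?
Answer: 497101/2172 ≈ 228.87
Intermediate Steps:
y = -231 (y = -3 - 228 = -231)
4631/(-2172) - y = 4631/(-2172) - 1*(-231) = 4631*(-1/2172) + 231 = -4631/2172 + 231 = 497101/2172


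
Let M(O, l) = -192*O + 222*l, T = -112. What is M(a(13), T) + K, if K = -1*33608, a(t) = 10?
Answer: -60392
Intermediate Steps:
K = -33608
M(a(13), T) + K = (-192*10 + 222*(-112)) - 33608 = (-1920 - 24864) - 33608 = -26784 - 33608 = -60392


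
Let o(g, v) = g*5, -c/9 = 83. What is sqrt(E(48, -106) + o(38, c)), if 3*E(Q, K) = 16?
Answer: sqrt(1758)/3 ≈ 13.976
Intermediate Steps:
c = -747 (c = -9*83 = -747)
E(Q, K) = 16/3 (E(Q, K) = (1/3)*16 = 16/3)
o(g, v) = 5*g
sqrt(E(48, -106) + o(38, c)) = sqrt(16/3 + 5*38) = sqrt(16/3 + 190) = sqrt(586/3) = sqrt(1758)/3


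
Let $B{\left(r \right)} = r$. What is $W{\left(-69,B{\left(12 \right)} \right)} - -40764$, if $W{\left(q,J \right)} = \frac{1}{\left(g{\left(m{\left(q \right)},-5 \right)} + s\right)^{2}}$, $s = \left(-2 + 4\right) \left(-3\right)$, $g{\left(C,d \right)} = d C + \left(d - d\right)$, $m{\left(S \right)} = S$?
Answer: $\frac{4684639645}{114921} \approx 40764.0$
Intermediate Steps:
$g{\left(C,d \right)} = C d$ ($g{\left(C,d \right)} = C d + 0 = C d$)
$s = -6$ ($s = 2 \left(-3\right) = -6$)
$W{\left(q,J \right)} = \frac{1}{\left(-6 - 5 q\right)^{2}}$ ($W{\left(q,J \right)} = \frac{1}{\left(q \left(-5\right) - 6\right)^{2}} = \frac{1}{\left(- 5 q - 6\right)^{2}} = \frac{1}{\left(-6 - 5 q\right)^{2}}$)
$W{\left(-69,B{\left(12 \right)} \right)} - -40764 = \frac{1}{\left(6 + 5 \left(-69\right)\right)^{2}} - -40764 = \frac{1}{\left(6 - 345\right)^{2}} + 40764 = \frac{1}{114921} + 40764 = \frac{4684639645}{114921}$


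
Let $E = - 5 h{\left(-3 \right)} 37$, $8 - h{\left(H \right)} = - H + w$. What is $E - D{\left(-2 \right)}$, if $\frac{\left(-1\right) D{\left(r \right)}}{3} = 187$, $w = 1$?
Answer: $-179$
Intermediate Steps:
$D{\left(r \right)} = -561$ ($D{\left(r \right)} = \left(-3\right) 187 = -561$)
$h{\left(H \right)} = 7 + H$ ($h{\left(H \right)} = 8 - \left(- H + 1\right) = 8 - \left(1 - H\right) = 8 + \left(-1 + H\right) = 7 + H$)
$E = -740$ ($E = - 5 \left(7 - 3\right) 37 = \left(-5\right) 4 \cdot 37 = \left(-20\right) 37 = -740$)
$E - D{\left(-2 \right)} = -740 - -561 = -740 + 561 = -179$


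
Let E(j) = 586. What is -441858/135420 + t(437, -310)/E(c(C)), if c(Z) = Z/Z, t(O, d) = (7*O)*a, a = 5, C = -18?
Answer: 75513338/3306505 ≈ 22.838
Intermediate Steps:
t(O, d) = 35*O (t(O, d) = (7*O)*5 = 35*O)
c(Z) = 1
-441858/135420 + t(437, -310)/E(c(C)) = -441858/135420 + (35*437)/586 = -441858*1/135420 + 15295*(1/586) = -73643/22570 + 15295/586 = 75513338/3306505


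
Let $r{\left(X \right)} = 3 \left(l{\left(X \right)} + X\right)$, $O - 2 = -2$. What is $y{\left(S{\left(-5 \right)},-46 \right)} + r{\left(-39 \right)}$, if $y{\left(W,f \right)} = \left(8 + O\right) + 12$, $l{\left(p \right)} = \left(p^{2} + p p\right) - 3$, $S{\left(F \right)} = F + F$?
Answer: $9020$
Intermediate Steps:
$O = 0$ ($O = 2 - 2 = 0$)
$S{\left(F \right)} = 2 F$
$l{\left(p \right)} = -3 + 2 p^{2}$ ($l{\left(p \right)} = \left(p^{2} + p^{2}\right) - 3 = 2 p^{2} - 3 = -3 + 2 p^{2}$)
$y{\left(W,f \right)} = 20$ ($y{\left(W,f \right)} = \left(8 + 0\right) + 12 = 8 + 12 = 20$)
$r{\left(X \right)} = -9 + 3 X + 6 X^{2}$ ($r{\left(X \right)} = 3 \left(\left(-3 + 2 X^{2}\right) + X\right) = 3 \left(-3 + X + 2 X^{2}\right) = -9 + 3 X + 6 X^{2}$)
$y{\left(S{\left(-5 \right)},-46 \right)} + r{\left(-39 \right)} = 20 + \left(-9 + 3 \left(-39\right) + 6 \left(-39\right)^{2}\right) = 20 - -9000 = 20 + 9000 = 9020$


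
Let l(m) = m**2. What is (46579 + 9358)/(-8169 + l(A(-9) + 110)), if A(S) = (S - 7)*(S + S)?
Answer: 55937/150235 ≈ 0.37233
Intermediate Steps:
A(S) = 2*S*(-7 + S) (A(S) = (-7 + S)*(2*S) = 2*S*(-7 + S))
(46579 + 9358)/(-8169 + l(A(-9) + 110)) = (46579 + 9358)/(-8169 + (2*(-9)*(-7 - 9) + 110)**2) = 55937/(-8169 + (2*(-9)*(-16) + 110)**2) = 55937/(-8169 + (288 + 110)**2) = 55937/(-8169 + 398**2) = 55937/(-8169 + 158404) = 55937/150235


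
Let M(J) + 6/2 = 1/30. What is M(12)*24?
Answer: -356/5 ≈ -71.200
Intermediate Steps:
M(J) = -89/30 (M(J) = -3 + 1/30 = -89/30)
M(12)*24 = -89/30*24 = -356/5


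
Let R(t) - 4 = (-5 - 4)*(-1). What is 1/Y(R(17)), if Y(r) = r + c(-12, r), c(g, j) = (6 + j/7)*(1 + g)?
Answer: -7/514 ≈ -0.013619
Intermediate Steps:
R(t) = 13 (R(t) = 4 + (-5 - 4)*(-1) = 4 - 9*(-1) = 4 + 9 = 13)
c(g, j) = (1 + g)*(6 + j/7) (c(g, j) = (6 + j*(⅐))*(1 + g) = (6 + j/7)*(1 + g) = (1 + g)*(6 + j/7))
Y(r) = -66 - 4*r/7 (Y(r) = r + (6 + 6*(-12) + r/7 + (⅐)*(-12)*r) = r + (6 - 72 + r/7 - 12*r/7) = r + (-66 - 11*r/7) = -66 - 4*r/7)
1/Y(R(17)) = 1/(-66 - 4/7*13) = 1/(-66 - 52/7) = 1/(-514/7) = -7/514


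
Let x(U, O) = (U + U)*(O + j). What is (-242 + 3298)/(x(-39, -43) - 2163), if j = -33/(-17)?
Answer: 51952/17673 ≈ 2.9396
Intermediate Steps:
j = 33/17 (j = -33*(-1/17) = 33/17 ≈ 1.9412)
x(U, O) = 2*U*(33/17 + O) (x(U, O) = (U + U)*(O + 33/17) = (2*U)*(33/17 + O) = 2*U*(33/17 + O))
(-242 + 3298)/(x(-39, -43) - 2163) = (-242 + 3298)/((2/17)*(-39)*(33 + 17*(-43)) - 2163) = 3056/((2/17)*(-39)*(33 - 731) - 2163) = 3056/((2/17)*(-39)*(-698) - 2163) = 3056/(54444/17 - 2163) = 3056/(17673/17) = 3056*(17/17673) = 51952/17673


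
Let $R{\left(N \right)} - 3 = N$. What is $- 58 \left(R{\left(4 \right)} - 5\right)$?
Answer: $-116$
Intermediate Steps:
$R{\left(N \right)} = 3 + N$
$- 58 \left(R{\left(4 \right)} - 5\right) = - 58 \left(\left(3 + 4\right) - 5\right) = - 58 \left(7 - 5\right) = \left(-58\right) 2 = -116$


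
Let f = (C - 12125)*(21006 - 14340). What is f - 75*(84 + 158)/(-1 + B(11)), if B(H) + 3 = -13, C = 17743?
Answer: 636661146/17 ≈ 3.7451e+7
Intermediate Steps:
B(H) = -16 (B(H) = -3 - 13 = -16)
f = 37449588 (f = (17743 - 12125)*(21006 - 14340) = 5618*6666 = 37449588)
f - 75*(84 + 158)/(-1 + B(11)) = 37449588 - 75*(84 + 158)/(-1 - 16) = 37449588 - 18150/(-17) = 37449588 - 18150*(-1)/17 = 37449588 - 75*(-242/17) = 37449588 + 18150/17 = 636661146/17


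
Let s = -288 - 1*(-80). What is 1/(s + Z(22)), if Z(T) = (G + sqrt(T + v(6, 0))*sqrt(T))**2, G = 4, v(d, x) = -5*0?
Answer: 1/468 ≈ 0.0021368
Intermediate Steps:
v(d, x) = 0
s = -208 (s = -288 + 80 = -208)
Z(T) = (4 + T)**2 (Z(T) = (4 + sqrt(T + 0)*sqrt(T))**2 = (4 + sqrt(T)*sqrt(T))**2 = (4 + T)**2)
1/(s + Z(22)) = 1/(-208 + (4 + 22)**2) = 1/(-208 + 26**2) = 1/(-208 + 676) = 1/468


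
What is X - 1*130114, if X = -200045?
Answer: -330159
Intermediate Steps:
X - 1*130114 = -200045 - 1*130114 = -200045 - 130114 = -330159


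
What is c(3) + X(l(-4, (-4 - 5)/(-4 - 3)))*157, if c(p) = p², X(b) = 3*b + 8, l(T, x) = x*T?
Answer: -8101/7 ≈ -1157.3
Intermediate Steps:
l(T, x) = T*x
X(b) = 8 + 3*b
c(3) + X(l(-4, (-4 - 5)/(-4 - 3)))*157 = 3² + (8 + 3*(-4*(-4 - 5)/(-4 - 3)))*157 = 9 + (8 + 3*(-(-36)/(-7)))*157 = 9 + (8 + 3*(-(-36)*(-1)/7))*157 = 9 + (8 + 3*(-4*9/7))*157 = 9 + (8 + 3*(-36/7))*157 = 9 + (8 - 108/7)*157 = 9 - 52/7*157 = 9 - 8164/7 = -8101/7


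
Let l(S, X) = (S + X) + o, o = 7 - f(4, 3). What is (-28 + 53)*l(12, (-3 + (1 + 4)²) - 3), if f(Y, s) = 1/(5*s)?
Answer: 2845/3 ≈ 948.33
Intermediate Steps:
f(Y, s) = 1/(5*s)
o = 104/15 (o = 7 - 1/(5*3) = 7 - 1*1/15 = 7 - 1/15 = 104/15 ≈ 6.9333)
l(S, X) = 104/15 + S + X (l(S, X) = (S + X) + 104/15 = 104/15 + S + X)
(-28 + 53)*l(12, (-3 + (1 + 4)²) - 3) = (-28 + 53)*(104/15 + 12 + ((-3 + (1 + 4)²) - 3)) = 25*(104/15 + 12 + ((-3 + 5²) - 3)) = 25*(104/15 + 12 + ((-3 + 25) - 3)) = 25*(104/15 + 12 + (22 - 3)) = 25*(104/15 + 12 + 19) = 25*(569/15) = 2845/3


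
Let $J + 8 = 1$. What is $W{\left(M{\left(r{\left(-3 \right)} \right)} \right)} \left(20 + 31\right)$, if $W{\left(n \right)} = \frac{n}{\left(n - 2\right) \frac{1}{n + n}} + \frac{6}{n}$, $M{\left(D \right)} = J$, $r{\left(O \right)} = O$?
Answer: $- \frac{12580}{21} \approx -599.05$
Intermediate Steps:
$J = -7$ ($J = -8 + 1 = -7$)
$M{\left(D \right)} = -7$
$W{\left(n \right)} = \frac{6}{n} + \frac{2 n^{2}}{-2 + n}$ ($W{\left(n \right)} = \frac{n}{\left(-2 + n\right) \frac{1}{2 n}} + \frac{6}{n} = \frac{n}{\frac{1}{2} \frac{1}{n} \left(-2 + n\right)} + \frac{6}{n} = n \frac{2 n}{-2 + n} + \frac{6}{n} = \frac{2 n^{2}}{-2 + n} + \frac{6}{n} = \frac{6}{n} + \frac{2 n^{2}}{-2 + n}$)
$W{\left(M{\left(r{\left(-3 \right)} \right)} \right)} \left(20 + 31\right) = \frac{2 \left(-6 + \left(-7\right)^{3} + 3 \left(-7\right)\right)}{\left(-7\right) \left(-2 - 7\right)} \left(20 + 31\right) = 2 \left(- \frac{1}{7}\right) \frac{1}{-9} \left(-6 - 343 - 21\right) 51 = 2 \left(- \frac{1}{7}\right) \left(- \frac{1}{9}\right) \left(-370\right) 51 = \left(- \frac{740}{63}\right) 51 = - \frac{12580}{21}$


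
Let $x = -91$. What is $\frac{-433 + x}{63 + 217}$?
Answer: $- \frac{131}{70} \approx -1.8714$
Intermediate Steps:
$\frac{-433 + x}{63 + 217} = \frac{-433 - 91}{63 + 217} = - \frac{524}{280} = \left(-524\right) \frac{1}{280} = - \frac{131}{70}$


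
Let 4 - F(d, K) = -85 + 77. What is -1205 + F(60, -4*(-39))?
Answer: -1193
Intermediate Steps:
F(d, K) = 12 (F(d, K) = 4 - (-85 + 77) = 4 - 1*(-8) = 4 + 8 = 12)
-1205 + F(60, -4*(-39)) = -1205 + 12 = -1193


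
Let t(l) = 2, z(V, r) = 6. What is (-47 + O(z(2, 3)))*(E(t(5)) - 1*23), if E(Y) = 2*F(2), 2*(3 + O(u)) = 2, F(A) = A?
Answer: 931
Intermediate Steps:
O(u) = -2 (O(u) = -3 + (½)*2 = -3 + 1 = -2)
E(Y) = 4 (E(Y) = 2*2 = 4)
(-47 + O(z(2, 3)))*(E(t(5)) - 1*23) = (-47 - 2)*(4 - 1*23) = -49*(4 - 23) = -49*(-19) = 931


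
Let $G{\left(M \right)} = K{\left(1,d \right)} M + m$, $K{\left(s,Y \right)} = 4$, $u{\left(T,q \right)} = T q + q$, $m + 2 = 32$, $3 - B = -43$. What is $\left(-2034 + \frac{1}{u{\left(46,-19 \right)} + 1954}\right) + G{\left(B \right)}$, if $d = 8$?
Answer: $- \frac{1931019}{1061} \approx -1820.0$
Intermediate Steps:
$B = 46$ ($B = 3 - -43 = 3 + 43 = 46$)
$m = 30$ ($m = -2 + 32 = 30$)
$u{\left(T,q \right)} = q + T q$
$G{\left(M \right)} = 30 + 4 M$ ($G{\left(M \right)} = 4 M + 30 = 30 + 4 M$)
$\left(-2034 + \frac{1}{u{\left(46,-19 \right)} + 1954}\right) + G{\left(B \right)} = \left(-2034 + \frac{1}{- 19 \left(1 + 46\right) + 1954}\right) + \left(30 + 4 \cdot 46\right) = \left(-2034 + \frac{1}{\left(-19\right) 47 + 1954}\right) + \left(30 + 184\right) = \left(-2034 + \frac{1}{-893 + 1954}\right) + 214 = \left(-2034 + \frac{1}{1061}\right) + 214 = - \frac{2158073}{1061} + 214 = - \frac{1931019}{1061}$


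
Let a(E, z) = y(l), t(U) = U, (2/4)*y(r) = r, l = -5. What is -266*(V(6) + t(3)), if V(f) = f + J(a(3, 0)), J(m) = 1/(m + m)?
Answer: -23807/10 ≈ -2380.7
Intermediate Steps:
y(r) = 2*r
a(E, z) = -10 (a(E, z) = 2*(-5) = -10)
J(m) = 1/(2*m)
V(f) = -1/20 + f (V(f) = f + (½)/(-10) = f + (½)*(-⅒) = f - 1/20 = -1/20 + f)
-266*(V(6) + t(3)) = -266*((-1/20 + 6) + 3) = -266*(119/20 + 3) = -266*179/20 = -23807/10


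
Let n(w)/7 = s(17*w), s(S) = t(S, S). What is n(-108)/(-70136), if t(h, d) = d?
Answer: 3213/17534 ≈ 0.18324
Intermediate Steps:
s(S) = S
n(w) = 119*w (n(w) = 7*(17*w) = 119*w)
n(-108)/(-70136) = (119*(-108))/(-70136) = -12852*(-1/70136) = 3213/17534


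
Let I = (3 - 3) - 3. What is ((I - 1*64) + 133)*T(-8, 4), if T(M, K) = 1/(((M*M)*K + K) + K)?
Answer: 1/4 ≈ 0.25000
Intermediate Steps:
I = -3 (I = 0 - 3 = -3)
T(M, K) = 1/(2*K + K*M**2) (T(M, K) = 1/((M**2*K + K) + K) = 1/((K*M**2 + K) + K) = 1/((K + K*M**2) + K) = 1/(2*K + K*M**2))
((I - 1*64) + 133)*T(-8, 4) = ((-3 - 1*64) + 133)*(1/(4*(2 + (-8)**2))) = ((-3 - 64) + 133)*(1/(4*(2 + 64))) = (-67 + 133)*((1/4)/66) = 66*((1/4)*(1/66)) = 66*(1/264) = 1/4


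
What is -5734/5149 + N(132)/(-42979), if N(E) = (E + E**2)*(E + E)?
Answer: -24110944402/221298871 ≈ -108.95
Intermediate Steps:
N(E) = 2*E*(E + E**2) (N(E) = (E + E**2)*(2*E) = 2*E*(E + E**2))
-5734/5149 + N(132)/(-42979) = -5734/5149 + (2*132**2*(1 + 132))/(-42979) = -5734*1/5149 + (2*17424*133)*(-1/42979) = -5734/5149 + 4634784*(-1/42979) = -5734/5149 - 4634784/42979 = -24110944402/221298871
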